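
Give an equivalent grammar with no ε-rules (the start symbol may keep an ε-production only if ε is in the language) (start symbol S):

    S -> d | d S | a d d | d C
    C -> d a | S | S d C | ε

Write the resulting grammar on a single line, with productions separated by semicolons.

S -> d | d S | a d d | d C; C -> d a | S | S d C | S d

Nullable nonterminals: {C}.
ε ∉ L(G), so no ε-production is kept.
Expand every rule over subsets of its nullable positions: C → S d C gives S d C | S d.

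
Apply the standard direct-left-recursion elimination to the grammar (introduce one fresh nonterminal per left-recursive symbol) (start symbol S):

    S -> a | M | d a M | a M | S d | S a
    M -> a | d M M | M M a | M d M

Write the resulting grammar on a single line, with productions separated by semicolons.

Directly left-recursive nonterminals: S, M.
For S: α = {d, a}, β = {a, M, d a M, a M}. Rewrite as S → β S' and S' → α S' | ε.
For M: α = {M a, d M}, β = {a, d M M}. Rewrite as M → β M' and M' → α M' | ε.

S -> a S' | M S' | d a M S' | a M S'; M -> a M' | d M M M'; S' -> d S' | a S' | eps; M' -> M a M' | d M M' | eps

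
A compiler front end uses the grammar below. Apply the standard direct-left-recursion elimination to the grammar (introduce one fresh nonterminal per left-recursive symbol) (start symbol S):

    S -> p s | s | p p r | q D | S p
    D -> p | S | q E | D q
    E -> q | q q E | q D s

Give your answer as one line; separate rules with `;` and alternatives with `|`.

Directly left-recursive nonterminals: S, D.
For S: α = {p}, β = {p s, s, p p r, q D}. Rewrite as S → β S' and S' → α S' | ε.
For D: α = {q}, β = {p, S, q E}. Rewrite as D → β D' and D' → α D' | ε.

S -> p s S' | s S' | p p r S' | q D S'; D -> p D' | S D' | q E D'; E -> q | q q E | q D s; S' -> p S' | ε; D' -> q D' | ε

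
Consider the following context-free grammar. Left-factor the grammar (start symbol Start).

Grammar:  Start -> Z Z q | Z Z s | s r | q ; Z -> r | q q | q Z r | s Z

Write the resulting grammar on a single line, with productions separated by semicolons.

Start -> s r | q | Z Z Start1; Z -> r | s Z | q Z1; Start1 -> q | s; Z1 -> q | Z r

Start has alternatives sharing prefix 'Z Z': factor to Start → Z Z Start1 with Start1 → q | s.
Z has alternatives sharing prefix 'q': factor to Z → q Z1 with Z1 → q | Z r.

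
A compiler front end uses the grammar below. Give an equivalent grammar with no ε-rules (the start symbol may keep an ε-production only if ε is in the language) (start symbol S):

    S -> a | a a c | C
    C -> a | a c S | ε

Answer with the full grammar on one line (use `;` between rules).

S -> a | a a c | C | ε; C -> a | a c S | a c

The nullable symbols are {C, S}.
ε ∈ L(G) since S is nullable, so keep S → ε.
Expand every rule over subsets of its nullable positions: C → a c S gives a c S | a c.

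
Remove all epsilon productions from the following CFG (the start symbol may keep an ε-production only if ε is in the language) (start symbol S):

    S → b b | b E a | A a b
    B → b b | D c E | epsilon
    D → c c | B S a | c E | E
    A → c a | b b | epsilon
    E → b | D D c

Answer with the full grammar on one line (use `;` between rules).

S → b b | b E a | A a b | a b; B → b b | D c E; D → c c | B S a | S a | c E | E; A → c a | b b; E → b | D D c

The nullable symbols are {A, B}.
ε ∉ L(G), so no ε-production is kept.
Expand every rule over subsets of its nullable positions: S → A a b gives A a b | a b. D → B S a gives B S a | S a.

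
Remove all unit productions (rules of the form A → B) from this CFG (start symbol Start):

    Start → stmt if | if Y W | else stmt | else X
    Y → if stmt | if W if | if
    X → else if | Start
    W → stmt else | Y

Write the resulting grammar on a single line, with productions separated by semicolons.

Unit pairs: W ⇒* {Y}; X ⇒* {Start}.
For each unit pair (A, B), copy every non-unit production of B to A, then drop all unit productions.

Start → stmt if | if Y W | else stmt | else X; Y → if stmt | if W if | if; X → stmt if | if Y W | else stmt | else X | else if; W → if stmt | if W if | if | stmt else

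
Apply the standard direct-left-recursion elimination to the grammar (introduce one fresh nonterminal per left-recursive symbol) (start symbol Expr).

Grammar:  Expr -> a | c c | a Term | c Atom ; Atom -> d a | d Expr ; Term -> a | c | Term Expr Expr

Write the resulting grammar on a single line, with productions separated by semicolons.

Directly left-recursive nonterminal: Term.
For Term: α = {Expr Expr}, β = {a, c}. Rewrite as Term → β Term1 and Term1 → α Term1 | ε.

Expr -> a | c c | a Term | c Atom; Atom -> d a | d Expr; Term -> a Term1 | c Term1; Term1 -> Expr Expr Term1 | epsilon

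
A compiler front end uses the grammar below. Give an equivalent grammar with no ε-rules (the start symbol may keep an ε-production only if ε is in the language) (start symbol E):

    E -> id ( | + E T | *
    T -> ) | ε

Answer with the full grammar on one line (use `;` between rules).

Nullable set = {T}.
ε ∉ L(G), so no ε-production is kept.
For each production, add variants omitting each subset of nullable occurrences: E → + E T gives + E T | + E.

E -> id ( | + E T | + E | *; T -> )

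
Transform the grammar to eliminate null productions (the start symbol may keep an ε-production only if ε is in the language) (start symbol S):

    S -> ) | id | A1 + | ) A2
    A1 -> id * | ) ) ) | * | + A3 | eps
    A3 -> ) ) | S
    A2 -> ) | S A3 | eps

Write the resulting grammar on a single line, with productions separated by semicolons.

S -> ) | id | A1 + | + | ) A2; A1 -> id * | ) ) ) | * | + A3; A3 -> ) ) | S; A2 -> ) | S A3

Nullable nonterminals: {A1, A2}.
ε ∉ L(G), so no ε-production is kept.
For each production, add variants omitting each subset of nullable occurrences: S → A1 + gives A1 + | +.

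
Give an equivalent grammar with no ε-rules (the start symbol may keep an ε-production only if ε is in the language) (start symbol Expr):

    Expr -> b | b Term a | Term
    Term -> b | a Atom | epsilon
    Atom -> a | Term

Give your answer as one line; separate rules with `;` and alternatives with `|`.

Expr -> b | b Term a | b a | Term | epsilon; Term -> b | a Atom | a; Atom -> a | Term

Nullable nonterminals: {Atom, Expr, Term}.
ε ∈ L(G) since Expr is nullable, so keep Expr → ε.
Add the nullable-subset variants: Expr → b Term a gives b Term a | b a. Term → a Atom gives a Atom | a.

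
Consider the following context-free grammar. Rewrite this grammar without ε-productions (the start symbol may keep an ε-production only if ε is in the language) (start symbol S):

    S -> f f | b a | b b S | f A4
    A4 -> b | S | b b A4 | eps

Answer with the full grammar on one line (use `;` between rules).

S -> f f | b a | b b S | f A4 | f; A4 -> b | S | b b A4 | b b

Nullable set = {A4}.
ε ∉ L(G), so no ε-production is kept.
Add the nullable-subset variants: S → f A4 gives f A4 | f. A4 → b b A4 gives b b A4 | b b.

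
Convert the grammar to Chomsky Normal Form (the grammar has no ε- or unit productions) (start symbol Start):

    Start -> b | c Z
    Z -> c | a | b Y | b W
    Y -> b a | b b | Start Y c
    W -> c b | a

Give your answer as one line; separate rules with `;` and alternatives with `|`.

Introduce a nonterminal for each terminal appearing in a rule of length ≥ 2: X1 → c, X2 → b, X3 → a.
Binarize each right-hand side of length ≥ 3 by chaining fresh nonterminals (Y1, Y2, …): affected rules were Y → Start Y X1.

Start -> b | X1 Z; Z -> c | a | X2 Y | X2 W; Y -> X2 X3 | X2 X2 | Start Y1; W -> X1 X2 | a; X1 -> c; X2 -> b; X3 -> a; Y1 -> Y X1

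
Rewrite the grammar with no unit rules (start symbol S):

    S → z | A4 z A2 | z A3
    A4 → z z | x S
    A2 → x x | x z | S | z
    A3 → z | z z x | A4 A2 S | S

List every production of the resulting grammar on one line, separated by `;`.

S → z | A4 z A2 | z A3; A4 → z z | x S; A2 → x x | x z | z | A4 z A2 | z A3; A3 → z | A4 z A2 | z A3 | z z x | A4 A2 S

Unit pairs: A2 ⇒* {S}; A3 ⇒* {S}.
For each unit pair (A, B), copy every non-unit production of B to A, then drop all unit productions.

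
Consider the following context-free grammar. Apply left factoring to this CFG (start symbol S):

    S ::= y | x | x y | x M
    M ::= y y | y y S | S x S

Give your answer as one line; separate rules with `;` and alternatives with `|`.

S ::= y | x S'; M ::= S x S | y y M'; S' ::= epsilon | y | M; M' ::= epsilon | S

S has alternatives sharing prefix 'x': factor to S → x S' with S' → ε | y | M.
M has alternatives sharing prefix 'y y': factor to M → y y M' with M' → ε | S.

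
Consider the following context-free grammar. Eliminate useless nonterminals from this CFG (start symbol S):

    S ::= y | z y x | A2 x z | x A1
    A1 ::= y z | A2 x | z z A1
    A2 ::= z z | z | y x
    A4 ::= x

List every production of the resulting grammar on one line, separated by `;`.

Generating nonterminals: {A1, A2, A4, S}.
Reachable from S after that: {A1, A2, S}.
Removed useless symbols: {A4} and every production mentioning them.

S ::= y | z y x | A2 x z | x A1; A1 ::= y z | A2 x | z z A1; A2 ::= z z | z | y x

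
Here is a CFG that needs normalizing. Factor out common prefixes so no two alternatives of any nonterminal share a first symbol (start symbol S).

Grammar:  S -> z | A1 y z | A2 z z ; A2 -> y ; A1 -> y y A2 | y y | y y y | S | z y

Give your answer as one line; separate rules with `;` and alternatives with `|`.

A1 has alternatives sharing prefix 'y y': factor to A1 → y y A1' with A1' → A2 | ε | y.

S -> z | A1 y z | A2 z z; A2 -> y; A1 -> S | z y | y y A1'; A1' -> A2 | ε | y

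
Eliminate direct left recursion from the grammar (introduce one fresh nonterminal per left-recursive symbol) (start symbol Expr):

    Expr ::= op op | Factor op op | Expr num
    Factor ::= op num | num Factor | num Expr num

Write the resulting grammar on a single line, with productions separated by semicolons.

Left recursion appears on Expr.
For Expr: α = {num}, β = {op op, Factor op op}. Rewrite as Expr → β Expr1 and Expr1 → α Expr1 | ε.

Expr ::= op op Expr1 | Factor op op Expr1; Factor ::= op num | num Factor | num Expr num; Expr1 ::= num Expr1 | eps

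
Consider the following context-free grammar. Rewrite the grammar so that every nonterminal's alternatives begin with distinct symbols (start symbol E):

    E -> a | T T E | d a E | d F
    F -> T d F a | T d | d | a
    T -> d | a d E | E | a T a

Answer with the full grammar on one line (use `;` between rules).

E has alternatives sharing prefix 'd': factor to E → d E' with E' → a E | F.
F has alternatives sharing prefix 'T d': factor to F → T d F' with F' → F a | ε.
T has alternatives sharing prefix 'a': factor to T → a T' with T' → d E | T a.

E -> a | T T E | d E'; F -> d | a | T d F'; T -> d | E | a T'; E' -> a E | F; F' -> F a | ε; T' -> d E | T a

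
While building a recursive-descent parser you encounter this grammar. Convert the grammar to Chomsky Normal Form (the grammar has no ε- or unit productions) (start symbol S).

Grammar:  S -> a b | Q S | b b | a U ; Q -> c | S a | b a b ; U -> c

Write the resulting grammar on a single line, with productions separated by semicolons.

S -> X1 X2 | Q S | X2 X2 | X1 U; Q -> c | S X1 | X2 Y1; U -> c; X1 -> a; X2 -> b; Y1 -> X1 X2

Introduce a nonterminal for each terminal appearing in a rule of length ≥ 2: X1 → a, X2 → b.
Binarize each right-hand side of length ≥ 3 by chaining fresh nonterminals (Y1, Y2, …): affected rules were Q → X2 X1 X2.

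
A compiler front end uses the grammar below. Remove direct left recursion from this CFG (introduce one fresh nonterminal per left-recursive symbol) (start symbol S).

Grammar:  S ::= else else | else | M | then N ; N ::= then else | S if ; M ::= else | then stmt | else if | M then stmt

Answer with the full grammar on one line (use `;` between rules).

Directly left-recursive nonterminal: M.
For M: α = {then stmt}, β = {else, then stmt, else if}. Rewrite as M → β M' and M' → α M' | ε.

S ::= else else | else | M | then N; N ::= then else | S if; M ::= else M' | then stmt M' | else if M'; M' ::= then stmt M' | ε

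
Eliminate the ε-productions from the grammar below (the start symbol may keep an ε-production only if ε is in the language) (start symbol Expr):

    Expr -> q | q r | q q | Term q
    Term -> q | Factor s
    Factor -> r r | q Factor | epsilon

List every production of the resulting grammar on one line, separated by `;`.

Nullable nonterminals: {Factor}.
ε ∉ L(G), so no ε-production is kept.
Expand every rule over subsets of its nullable positions: Term → Factor s gives Factor s | s. Factor → q Factor gives q Factor | q.

Expr -> q | q r | q q | Term q; Term -> q | Factor s | s; Factor -> r r | q Factor | q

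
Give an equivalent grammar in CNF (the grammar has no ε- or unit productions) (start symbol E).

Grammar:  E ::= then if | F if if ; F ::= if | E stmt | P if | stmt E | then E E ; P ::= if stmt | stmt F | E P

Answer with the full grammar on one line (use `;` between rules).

Introduce a nonterminal for each terminal appearing in a rule of length ≥ 2: X1 → then, X2 → if, X3 → stmt.
Binarize each right-hand side of length ≥ 3 by chaining fresh nonterminals (Y1, Y2, …): affected rules were E → F X2 X2; F → X1 E E.

E ::= X1 X2 | F Y1; F ::= if | E X3 | P X2 | X3 E | X1 Y2; P ::= X2 X3 | X3 F | E P; X1 ::= then; X2 ::= if; X3 ::= stmt; Y1 ::= X2 X2; Y2 ::= E E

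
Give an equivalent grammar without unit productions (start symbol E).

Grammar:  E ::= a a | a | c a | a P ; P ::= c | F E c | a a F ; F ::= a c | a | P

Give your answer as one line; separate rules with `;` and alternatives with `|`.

E ::= a a | a | c a | a P; P ::= c | F E c | a a F; F ::= a c | a | c | F E c | a a F

Unit pairs: F ⇒* {P}.
Replace each nonterminal's rules with the union of the non-unit rules of every nonterminal it unit-derives.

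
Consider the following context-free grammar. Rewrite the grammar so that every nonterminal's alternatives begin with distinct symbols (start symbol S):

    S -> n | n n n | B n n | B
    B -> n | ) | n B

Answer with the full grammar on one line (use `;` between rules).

S -> n S' | B S''; B -> ) | n B'; S' -> ε | n n; S'' -> n n | ε; B' -> ε | B

S has alternatives sharing prefix 'n': factor to S → n S' with S' → ε | n n.
S has alternatives sharing prefix 'B': factor to S → B S'' with S'' → n n | ε.
B has alternatives sharing prefix 'n': factor to B → n B' with B' → ε | B.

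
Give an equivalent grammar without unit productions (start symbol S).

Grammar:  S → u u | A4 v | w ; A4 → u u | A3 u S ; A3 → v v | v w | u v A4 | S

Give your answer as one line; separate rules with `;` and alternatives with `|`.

S → u u | A4 v | w; A4 → u u | A3 u S; A3 → u u | A4 v | w | v v | v w | u v A4

Unit pairs: A3 ⇒* {S}.
For every A with A ⇒* B via unit rules, add B's non-unit alternatives to A; then delete every rule of the form X → Y.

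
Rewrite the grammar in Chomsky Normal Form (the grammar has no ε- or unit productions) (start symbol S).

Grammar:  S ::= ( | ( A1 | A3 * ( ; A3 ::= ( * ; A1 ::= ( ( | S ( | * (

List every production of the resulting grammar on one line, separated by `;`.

Introduce a nonterminal for each terminal appearing in a rule of length ≥ 2: X1 → (, X2 → *.
Binarize each right-hand side of length ≥ 3 by chaining fresh nonterminals (Y1, Y2, …): affected rules were S → A3 X2 X1.

S ::= ( | X1 A1 | A3 Y1; A3 ::= X1 X2; A1 ::= X1 X1 | S X1 | X2 X1; X1 ::= (; X2 ::= *; Y1 ::= X2 X1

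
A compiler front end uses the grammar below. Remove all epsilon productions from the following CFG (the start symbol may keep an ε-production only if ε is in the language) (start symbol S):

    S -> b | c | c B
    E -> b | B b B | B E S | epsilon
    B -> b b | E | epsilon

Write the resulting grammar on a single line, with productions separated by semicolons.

The nullable symbols are {B, E}.
ε ∉ L(G), so no ε-production is kept.
Expand every rule over subsets of its nullable positions: E → B b B gives B b B | B b | b B. E → B E S gives B E S | B S | E S | S.

S -> b | c | c B; E -> b | B b B | B b | b B | B E S | B S | E S | S; B -> b b | E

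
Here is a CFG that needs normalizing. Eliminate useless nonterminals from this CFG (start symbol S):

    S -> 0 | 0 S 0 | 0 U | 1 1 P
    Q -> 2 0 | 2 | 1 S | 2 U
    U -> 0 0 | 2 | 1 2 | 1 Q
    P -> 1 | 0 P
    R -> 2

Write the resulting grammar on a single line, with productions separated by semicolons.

S -> 0 | 0 S 0 | 0 U | 1 1 P; Q -> 2 0 | 2 | 1 S | 2 U; U -> 0 0 | 2 | 1 2 | 1 Q; P -> 1 | 0 P

Generating nonterminals: {P, Q, R, S, U}.
Reachable from S after that: {P, Q, S, U}.
Removed useless symbols: {R} and every production mentioning them.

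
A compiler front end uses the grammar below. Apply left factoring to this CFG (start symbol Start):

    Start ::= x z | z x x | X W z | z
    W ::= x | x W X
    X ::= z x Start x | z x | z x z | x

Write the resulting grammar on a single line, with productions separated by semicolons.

Start ::= x z | X W z | z Start1; W ::= x W1; X ::= x | z x X1; Start1 ::= x x | ε; W1 ::= ε | W X; X1 ::= Start x | ε | z

Start has alternatives sharing prefix 'z': factor to Start → z Start1 with Start1 → x x | ε.
W has alternatives sharing prefix 'x': factor to W → x W1 with W1 → ε | W X.
X has alternatives sharing prefix 'z x': factor to X → z x X1 with X1 → Start x | ε | z.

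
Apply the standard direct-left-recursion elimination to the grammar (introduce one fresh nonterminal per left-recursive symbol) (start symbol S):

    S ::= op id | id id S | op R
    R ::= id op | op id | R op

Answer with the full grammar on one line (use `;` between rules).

Left recursion appears on R.
For R: α = {op}, β = {id op, op id}. Rewrite as R → β R' and R' → α R' | ε.

S ::= op id | id id S | op R; R ::= id op R' | op id R'; R' ::= op R' | ε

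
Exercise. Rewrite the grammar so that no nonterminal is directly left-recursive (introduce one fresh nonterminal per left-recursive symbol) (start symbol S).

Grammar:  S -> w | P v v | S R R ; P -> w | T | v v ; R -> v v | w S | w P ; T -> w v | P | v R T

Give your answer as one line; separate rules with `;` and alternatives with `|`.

S -> w S' | P v v S'; P -> w | T | v v; R -> v v | w S | w P; T -> w v | P | v R T; S' -> R R S' | ε

S is directly left-recursive.
For S: α = {R R}, β = {w, P v v}. Rewrite as S → β S' and S' → α S' | ε.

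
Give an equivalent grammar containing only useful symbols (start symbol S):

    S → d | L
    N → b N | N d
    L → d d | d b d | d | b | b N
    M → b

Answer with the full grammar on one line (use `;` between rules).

S → d | L; L → d d | d b d | d | b

Generating nonterminals: {L, M, S}.
Reachable from S after that: {L, S}.
Removed useless symbols: {M, N} and every production mentioning them.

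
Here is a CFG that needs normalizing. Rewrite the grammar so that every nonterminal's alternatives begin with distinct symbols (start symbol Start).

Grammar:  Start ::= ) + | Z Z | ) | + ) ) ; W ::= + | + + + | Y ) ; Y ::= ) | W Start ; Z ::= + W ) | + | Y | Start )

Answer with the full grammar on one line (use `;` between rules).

Start has alternatives sharing prefix ')': factor to Start → ) Start1 with Start1 → + | ε.
W has alternatives sharing prefix '+': factor to W → + W1 with W1 → ε | + +.
Z has alternatives sharing prefix '+': factor to Z → + Z1 with Z1 → W ) | ε.

Start ::= Z Z | + ) ) | ) Start1; W ::= Y ) | + W1; Y ::= ) | W Start; Z ::= Y | Start ) | + Z1; Start1 ::= + | ε; W1 ::= ε | + +; Z1 ::= W ) | ε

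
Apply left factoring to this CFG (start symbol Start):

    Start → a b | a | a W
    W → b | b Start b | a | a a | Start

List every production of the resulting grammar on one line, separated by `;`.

Start has alternatives sharing prefix 'a': factor to Start → a Start1 with Start1 → b | ε | W.
W has alternatives sharing prefix 'b': factor to W → b W1 with W1 → ε | Start b.
W has alternatives sharing prefix 'a': factor to W → a W2 with W2 → ε | a.

Start → a Start1; W → Start | b W1 | a W2; Start1 → b | eps | W; W1 → eps | Start b; W2 → eps | a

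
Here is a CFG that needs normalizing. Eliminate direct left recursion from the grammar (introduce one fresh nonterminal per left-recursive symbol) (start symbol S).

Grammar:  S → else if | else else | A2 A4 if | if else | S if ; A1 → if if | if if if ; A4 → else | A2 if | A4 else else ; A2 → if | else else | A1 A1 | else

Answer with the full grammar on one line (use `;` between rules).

S → else if S' | else else S' | A2 A4 if S' | if else S'; A1 → if if | if if if; A4 → else A4' | A2 if A4'; A2 → if | else else | A1 A1 | else; S' → if S' | ε; A4' → else else A4' | ε

Left recursion appears on S, A4.
For S: α = {if}, β = {else if, else else, A2 A4 if, if else}. Rewrite as S → β S' and S' → α S' | ε.
For A4: α = {else else}, β = {else, A2 if}. Rewrite as A4 → β A4' and A4' → α A4' | ε.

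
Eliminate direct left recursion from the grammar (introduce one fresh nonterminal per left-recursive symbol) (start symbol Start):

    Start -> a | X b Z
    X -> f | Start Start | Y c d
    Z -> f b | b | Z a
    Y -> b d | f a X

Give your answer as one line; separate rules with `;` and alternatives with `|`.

Left recursion appears on Z.
For Z: α = {a}, β = {f b, b}. Rewrite as Z → β Z1 and Z1 → α Z1 | ε.

Start -> a | X b Z; X -> f | Start Start | Y c d; Z -> f b Z1 | b Z1; Y -> b d | f a X; Z1 -> a Z1 | ε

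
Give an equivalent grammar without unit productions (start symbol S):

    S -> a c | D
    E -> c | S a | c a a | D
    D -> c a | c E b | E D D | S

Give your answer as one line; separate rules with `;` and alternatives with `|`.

Unit pairs: D ⇒* {S}; E ⇒* {D, S}; S ⇒* {D}.
Replace each nonterminal's rules with the union of the non-unit rules of every nonterminal it unit-derives.

S -> c a | c E b | E D D | a c; E -> a c | c | S a | c a a | c a | c E b | E D D; D -> a c | c a | c E b | E D D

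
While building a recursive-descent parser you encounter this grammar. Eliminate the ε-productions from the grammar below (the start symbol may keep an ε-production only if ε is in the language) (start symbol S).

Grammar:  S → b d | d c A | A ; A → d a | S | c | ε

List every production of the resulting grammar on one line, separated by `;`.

Nullable set = {A, S}.
ε ∈ L(G) since S is nullable, so keep S → ε.
For each production, add variants omitting each subset of nullable occurrences: S → d c A gives d c A | d c.

S → b d | d c A | d c | A | ε; A → d a | S | c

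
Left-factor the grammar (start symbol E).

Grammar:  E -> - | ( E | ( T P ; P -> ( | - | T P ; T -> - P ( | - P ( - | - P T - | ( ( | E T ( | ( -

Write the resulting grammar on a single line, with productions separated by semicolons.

E has alternatives sharing prefix '(': factor to E → ( E' with E' → E | T P.
T has alternatives sharing prefix '- P': factor to T → - P T' with T' → ( | ( - | T -.
T has alternatives sharing prefix '(': factor to T → ( T'' with T'' → ( | -.
T' has alternatives sharing prefix '(': factor to T' → ( T''' with T''' → ε | -.

E -> - | ( E'; P -> ( | - | T P; T -> E T ( | - P T' | ( T''; E' -> E | T P; T' -> T - | ( T'''; T'' -> ( | -; T''' -> ε | -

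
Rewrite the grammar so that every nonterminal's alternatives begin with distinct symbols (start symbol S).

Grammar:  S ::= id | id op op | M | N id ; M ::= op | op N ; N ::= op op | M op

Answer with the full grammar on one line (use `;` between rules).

S has alternatives sharing prefix 'id': factor to S → id S' with S' → ε | op op.
M has alternatives sharing prefix 'op': factor to M → op M' with M' → ε | N.

S ::= M | N id | id S'; M ::= op M'; N ::= op op | M op; S' ::= ε | op op; M' ::= ε | N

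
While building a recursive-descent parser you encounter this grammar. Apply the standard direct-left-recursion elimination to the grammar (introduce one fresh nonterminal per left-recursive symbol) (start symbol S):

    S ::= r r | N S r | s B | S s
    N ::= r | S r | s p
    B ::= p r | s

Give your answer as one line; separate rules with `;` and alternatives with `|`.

S ::= r r S' | N S r S' | s B S'; N ::= r | S r | s p; B ::= p r | s; S' ::= s S' | ε

Directly left-recursive nonterminal: S.
For S: α = {s}, β = {r r, N S r, s B}. Rewrite as S → β S' and S' → α S' | ε.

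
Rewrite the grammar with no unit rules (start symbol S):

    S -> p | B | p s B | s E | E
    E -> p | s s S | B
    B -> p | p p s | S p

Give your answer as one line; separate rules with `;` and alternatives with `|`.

Unit pairs: E ⇒* {B}; S ⇒* {B, E}.
For each unit pair (A, B), copy every non-unit production of B to A, then drop all unit productions.

S -> p | p p s | S p | s s S | p s B | s E; E -> p | p p s | S p | s s S; B -> p | p p s | S p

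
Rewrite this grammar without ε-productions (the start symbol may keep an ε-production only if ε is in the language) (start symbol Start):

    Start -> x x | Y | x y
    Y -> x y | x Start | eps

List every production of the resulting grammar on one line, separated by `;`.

Nullable nonterminals: {Start, Y}.
ε ∈ L(G) since Start is nullable, so keep Start → ε.
For each production, add variants omitting each subset of nullable occurrences: Y → x Start gives x Start | x.

Start -> x x | Y | x y | ε; Y -> x y | x Start | x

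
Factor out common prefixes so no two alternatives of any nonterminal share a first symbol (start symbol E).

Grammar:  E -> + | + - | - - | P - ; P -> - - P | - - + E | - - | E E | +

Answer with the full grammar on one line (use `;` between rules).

E has alternatives sharing prefix '+': factor to E → + E' with E' → ε | -.
P has alternatives sharing prefix '- -': factor to P → - - P' with P' → P | + E | ε.

E -> - - | P - | + E'; P -> E E | + | - - P'; E' -> ε | -; P' -> P | + E | ε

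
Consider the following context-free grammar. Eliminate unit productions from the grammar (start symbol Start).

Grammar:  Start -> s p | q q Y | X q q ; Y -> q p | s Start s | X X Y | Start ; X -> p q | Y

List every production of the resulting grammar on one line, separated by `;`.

Start -> s p | q q Y | X q q; Y -> s p | q q Y | X q q | q p | s Start s | X X Y; X -> s p | q q Y | X q q | p q | q p | s Start s | X X Y

Unit pairs: X ⇒* {Start, Y}; Y ⇒* {Start}.
Replace each nonterminal's rules with the union of the non-unit rules of every nonterminal it unit-derives.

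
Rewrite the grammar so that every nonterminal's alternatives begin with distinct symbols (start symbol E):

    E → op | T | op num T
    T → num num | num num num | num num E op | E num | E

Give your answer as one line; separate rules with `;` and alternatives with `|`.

E → T | op E'; T → num num T' | E T''; E' → ε | num T; T' → ε | num | E op; T'' → num | ε

E has alternatives sharing prefix 'op': factor to E → op E' with E' → ε | num T.
T has alternatives sharing prefix 'num num': factor to T → num num T' with T' → ε | num | E op.
T has alternatives sharing prefix 'E': factor to T → E T'' with T'' → num | ε.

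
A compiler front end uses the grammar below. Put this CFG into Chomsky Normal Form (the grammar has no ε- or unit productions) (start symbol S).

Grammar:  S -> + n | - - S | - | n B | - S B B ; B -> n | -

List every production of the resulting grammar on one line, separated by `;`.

S -> X1 X2 | X3 Y1 | - | X2 B | X3 Y2; B -> n | -; X1 -> +; X2 -> n; X3 -> -; Y1 -> X3 S; Y2 -> S Y3; Y3 -> B B

Introduce a nonterminal for each terminal appearing in a rule of length ≥ 2: X1 → +, X2 → n, X3 → -.
Binarize each right-hand side of length ≥ 3 by chaining fresh nonterminals (Y1, Y2, …): affected rules were S → X3 X3 S; S → X3 S B B.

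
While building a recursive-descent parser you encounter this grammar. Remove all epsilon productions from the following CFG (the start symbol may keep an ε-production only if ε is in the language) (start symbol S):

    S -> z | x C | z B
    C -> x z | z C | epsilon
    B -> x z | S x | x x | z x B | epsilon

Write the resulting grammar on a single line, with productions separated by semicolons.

Nullable set = {B, C}.
ε ∉ L(G), so no ε-production is kept.
Add the nullable-subset variants: S → x C gives x C | x. C → z C gives z C | z. B → z x B gives z x B | z x.

S -> z | x C | x | z B; C -> x z | z C | z; B -> x z | S x | x x | z x B | z x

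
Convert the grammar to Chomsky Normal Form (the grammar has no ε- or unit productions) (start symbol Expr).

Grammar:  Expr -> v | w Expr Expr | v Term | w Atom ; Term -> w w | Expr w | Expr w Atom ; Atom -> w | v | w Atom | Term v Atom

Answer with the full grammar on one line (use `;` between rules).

Expr -> v | X1 Y1 | X2 Term | X1 Atom; Term -> X1 X1 | Expr X1 | Expr Y2; Atom -> w | v | X1 Atom | Term Y3; X1 -> w; X2 -> v; Y1 -> Expr Expr; Y2 -> X1 Atom; Y3 -> X2 Atom

Introduce a nonterminal for each terminal appearing in a rule of length ≥ 2: X1 → w, X2 → v.
Binarize each right-hand side of length ≥ 3 by chaining fresh nonterminals (Y1, Y2, …): affected rules were Expr → X1 Expr Expr; Term → Expr X1 Atom; Atom → Term X2 Atom.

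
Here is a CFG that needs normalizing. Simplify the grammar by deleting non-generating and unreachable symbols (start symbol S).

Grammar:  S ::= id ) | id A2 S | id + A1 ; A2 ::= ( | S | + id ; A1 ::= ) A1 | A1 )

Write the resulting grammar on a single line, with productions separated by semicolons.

Generating nonterminals: {A2, S}.
Reachable from S after that: {A2, S}.
Removed useless symbols: {A1} and every production mentioning them.

S ::= id ) | id A2 S; A2 ::= ( | S | + id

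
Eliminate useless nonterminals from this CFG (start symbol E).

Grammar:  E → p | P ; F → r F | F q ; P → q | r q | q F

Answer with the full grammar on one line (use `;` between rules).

Generating nonterminals: {E, P}.
Reachable from E after that: {E, P}.
Removed useless symbols: {F} and every production mentioning them.

E → p | P; P → q | r q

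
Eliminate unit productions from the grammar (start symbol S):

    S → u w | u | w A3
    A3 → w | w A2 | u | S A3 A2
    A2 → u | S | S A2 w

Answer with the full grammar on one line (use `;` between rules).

S → u w | u | w A3; A3 → w | w A2 | u | S A3 A2; A2 → u | S A2 w | u w | w A3

Unit pairs: A2 ⇒* {S}.
For each unit pair (A, B), copy every non-unit production of B to A, then drop all unit productions.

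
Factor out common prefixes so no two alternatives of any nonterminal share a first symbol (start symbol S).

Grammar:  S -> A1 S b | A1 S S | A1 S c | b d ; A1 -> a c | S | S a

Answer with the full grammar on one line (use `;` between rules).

S -> b d | A1 S S'; A1 -> a c | S A1'; S' -> b | S | c; A1' -> ε | a

S has alternatives sharing prefix 'A1 S': factor to S → A1 S S' with S' → b | S | c.
A1 has alternatives sharing prefix 'S': factor to A1 → S A1' with A1' → ε | a.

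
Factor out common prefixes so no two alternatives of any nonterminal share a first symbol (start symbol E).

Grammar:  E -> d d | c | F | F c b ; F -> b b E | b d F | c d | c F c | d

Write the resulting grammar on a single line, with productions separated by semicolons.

E -> d d | c | F E'; F -> d | b F' | c F''; E' -> ε | c b; F' -> b E | d F; F'' -> d | F c

E has alternatives sharing prefix 'F': factor to E → F E' with E' → ε | c b.
F has alternatives sharing prefix 'b': factor to F → b F' with F' → b E | d F.
F has alternatives sharing prefix 'c': factor to F → c F'' with F'' → d | F c.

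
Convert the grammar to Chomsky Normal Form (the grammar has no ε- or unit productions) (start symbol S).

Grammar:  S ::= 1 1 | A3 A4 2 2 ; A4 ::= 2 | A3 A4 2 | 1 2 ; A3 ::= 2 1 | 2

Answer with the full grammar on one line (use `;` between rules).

Introduce a nonterminal for each terminal appearing in a rule of length ≥ 2: X1 → 1, X2 → 2.
Binarize each right-hand side of length ≥ 3 by chaining fresh nonterminals (Y1, Y2, …): affected rules were S → A3 A4 X2 X2; A4 → A3 A4 X2.

S ::= X1 X1 | A3 Y1; A4 ::= 2 | A3 Y3 | X1 X2; A3 ::= X2 X1 | 2; X1 ::= 1; X2 ::= 2; Y1 ::= A4 Y2; Y2 ::= X2 X2; Y3 ::= A4 X2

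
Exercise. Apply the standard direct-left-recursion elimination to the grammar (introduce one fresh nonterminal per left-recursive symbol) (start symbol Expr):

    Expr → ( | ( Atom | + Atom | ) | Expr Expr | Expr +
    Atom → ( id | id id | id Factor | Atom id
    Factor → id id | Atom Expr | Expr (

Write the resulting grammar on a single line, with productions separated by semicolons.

Directly left-recursive nonterminals: Expr, Atom.
For Expr: α = {Expr, +}, β = {(, ( Atom, + Atom, )}. Rewrite as Expr → β Expr1 and Expr1 → α Expr1 | ε.
For Atom: α = {id}, β = {( id, id id, id Factor}. Rewrite as Atom → β Atom1 and Atom1 → α Atom1 | ε.

Expr → ( Expr1 | ( Atom Expr1 | + Atom Expr1 | ) Expr1; Atom → ( id Atom1 | id id Atom1 | id Factor Atom1; Factor → id id | Atom Expr | Expr (; Expr1 → Expr Expr1 | + Expr1 | ε; Atom1 → id Atom1 | ε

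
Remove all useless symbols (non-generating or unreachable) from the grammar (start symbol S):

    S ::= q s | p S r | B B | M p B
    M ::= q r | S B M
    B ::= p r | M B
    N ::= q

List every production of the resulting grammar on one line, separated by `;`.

S ::= q s | p S r | B B | M p B; M ::= q r | S B M; B ::= p r | M B

Generating nonterminals: {B, M, N, S}.
Reachable from S after that: {B, M, S}.
Removed useless symbols: {N} and every production mentioning them.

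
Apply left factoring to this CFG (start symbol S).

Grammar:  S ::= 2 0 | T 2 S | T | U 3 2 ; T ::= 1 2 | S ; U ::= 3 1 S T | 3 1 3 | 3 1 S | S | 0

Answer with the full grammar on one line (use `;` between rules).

S ::= 2 0 | U 3 2 | T S'; T ::= 1 2 | S; U ::= S | 0 | 3 1 U'; S' ::= 2 S | ε; U' ::= 3 | S U''; U'' ::= T | ε

S has alternatives sharing prefix 'T': factor to S → T S' with S' → 2 S | ε.
U has alternatives sharing prefix '3 1': factor to U → 3 1 U' with U' → S T | 3 | S.
U' has alternatives sharing prefix 'S': factor to U' → S U'' with U'' → T | ε.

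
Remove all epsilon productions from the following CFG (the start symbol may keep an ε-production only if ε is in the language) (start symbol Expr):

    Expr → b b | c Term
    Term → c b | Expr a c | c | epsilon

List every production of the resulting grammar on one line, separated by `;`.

Expr → b b | c Term | c; Term → c b | Expr a c | c

Nullable nonterminals: {Term}.
ε ∉ L(G), so no ε-production is kept.
Expand every rule over subsets of its nullable positions: Expr → c Term gives c Term | c.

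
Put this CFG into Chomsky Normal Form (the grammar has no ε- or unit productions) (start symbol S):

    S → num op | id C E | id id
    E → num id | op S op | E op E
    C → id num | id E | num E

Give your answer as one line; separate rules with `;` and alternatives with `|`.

Introduce a nonterminal for each terminal appearing in a rule of length ≥ 2: X1 → num, X2 → op, X3 → id.
Binarize each right-hand side of length ≥ 3 by chaining fresh nonterminals (Y1, Y2, …): affected rules were S → X3 C E; E → X2 S X2; E → E X2 E.

S → X1 X2 | X3 Y1 | X3 X3; E → X1 X3 | X2 Y2 | E Y3; C → X3 X1 | X3 E | X1 E; X1 → num; X2 → op; X3 → id; Y1 → C E; Y2 → S X2; Y3 → X2 E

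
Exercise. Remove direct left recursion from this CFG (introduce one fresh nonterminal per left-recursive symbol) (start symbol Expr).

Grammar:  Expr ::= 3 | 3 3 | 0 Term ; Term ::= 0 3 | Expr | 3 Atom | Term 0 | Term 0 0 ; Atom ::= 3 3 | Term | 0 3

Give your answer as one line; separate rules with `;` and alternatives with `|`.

Term is directly left-recursive.
For Term: α = {0, 0 0}, β = {0 3, Expr, 3 Atom}. Rewrite as Term → β Term1 and Term1 → α Term1 | ε.

Expr ::= 3 | 3 3 | 0 Term; Term ::= 0 3 Term1 | Expr Term1 | 3 Atom Term1; Atom ::= 3 3 | Term | 0 3; Term1 ::= 0 Term1 | 0 0 Term1 | eps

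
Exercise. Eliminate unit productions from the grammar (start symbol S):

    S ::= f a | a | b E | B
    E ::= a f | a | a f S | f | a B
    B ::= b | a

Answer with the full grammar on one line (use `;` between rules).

Unit pairs: S ⇒* {B}.
For every A with A ⇒* B via unit rules, add B's non-unit alternatives to A; then delete every rule of the form X → Y.

S ::= b | a | f a | b E; E ::= a f | a | a f S | f | a B; B ::= b | a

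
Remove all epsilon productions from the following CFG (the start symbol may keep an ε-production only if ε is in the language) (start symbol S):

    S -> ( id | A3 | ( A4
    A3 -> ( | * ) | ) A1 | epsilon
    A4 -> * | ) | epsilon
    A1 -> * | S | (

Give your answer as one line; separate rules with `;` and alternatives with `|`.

Nullable set = {A1, A3, A4, S}.
ε ∈ L(G) since S is nullable, so keep S → ε.
Add the nullable-subset variants: S → ( A4 gives ( A4 | (. A3 → ) A1 gives ) A1 | ).

S -> ( id | A3 | ( A4 | ( | ε; A3 -> ( | * ) | ) A1 | ); A4 -> * | ); A1 -> * | S | (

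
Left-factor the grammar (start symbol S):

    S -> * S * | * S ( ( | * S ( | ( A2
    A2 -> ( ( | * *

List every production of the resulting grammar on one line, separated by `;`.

S has alternatives sharing prefix '* S': factor to S → * S S' with S' → * | ( ( | (.
S' has alternatives sharing prefix '(': factor to S' → ( S'' with S'' → ( | ε.

S -> ( A2 | * S S'; A2 -> ( ( | * *; S' -> * | ( S''; S'' -> ( | eps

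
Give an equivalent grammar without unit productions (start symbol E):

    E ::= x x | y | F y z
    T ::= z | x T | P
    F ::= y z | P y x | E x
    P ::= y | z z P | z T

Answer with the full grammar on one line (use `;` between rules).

E ::= x x | y | F y z; T ::= y | z z P | z T | z | x T; F ::= y z | P y x | E x; P ::= y | z z P | z T

Unit pairs: T ⇒* {P}.
For every A with A ⇒* B via unit rules, add B's non-unit alternatives to A; then delete every rule of the form X → Y.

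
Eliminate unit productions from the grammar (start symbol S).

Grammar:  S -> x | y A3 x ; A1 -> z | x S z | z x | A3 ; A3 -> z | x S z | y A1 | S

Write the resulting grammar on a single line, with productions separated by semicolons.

Unit pairs: A1 ⇒* {A3, S}; A3 ⇒* {S}.
For each unit pair (A, B), copy every non-unit production of B to A, then drop all unit productions.

S -> x | y A3 x; A1 -> z | x S z | z x | x | y A3 x | y A1; A3 -> x | y A3 x | z | x S z | y A1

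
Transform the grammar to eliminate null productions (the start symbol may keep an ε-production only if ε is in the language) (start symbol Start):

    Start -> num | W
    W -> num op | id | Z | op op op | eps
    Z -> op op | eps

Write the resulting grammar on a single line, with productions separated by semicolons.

Start -> num | W | eps; W -> num op | id | Z | op op op; Z -> op op

The nullable symbols are {Start, W, Z}.
ε ∈ L(G) since Start is nullable, so keep Start → ε.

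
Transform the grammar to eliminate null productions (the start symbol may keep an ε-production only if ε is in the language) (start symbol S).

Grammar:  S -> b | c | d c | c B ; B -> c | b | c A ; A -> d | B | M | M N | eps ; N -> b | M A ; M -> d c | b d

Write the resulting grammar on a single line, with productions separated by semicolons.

S -> b | c | d c | c B; B -> c | b | c A; A -> d | B | M | M N; N -> b | M A | M; M -> d c | b d

Nullable set = {A}.
ε ∉ L(G), so no ε-production is kept.
Add the nullable-subset variants: N → M A gives M A | M.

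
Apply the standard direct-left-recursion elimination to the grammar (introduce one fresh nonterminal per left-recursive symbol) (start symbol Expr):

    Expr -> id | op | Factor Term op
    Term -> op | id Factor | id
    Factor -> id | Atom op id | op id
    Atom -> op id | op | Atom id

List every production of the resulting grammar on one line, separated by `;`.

Directly left-recursive nonterminal: Atom.
For Atom: α = {id}, β = {op id, op}. Rewrite as Atom → β Atom1 and Atom1 → α Atom1 | ε.

Expr -> id | op | Factor Term op; Term -> op | id Factor | id; Factor -> id | Atom op id | op id; Atom -> op id Atom1 | op Atom1; Atom1 -> id Atom1 | eps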